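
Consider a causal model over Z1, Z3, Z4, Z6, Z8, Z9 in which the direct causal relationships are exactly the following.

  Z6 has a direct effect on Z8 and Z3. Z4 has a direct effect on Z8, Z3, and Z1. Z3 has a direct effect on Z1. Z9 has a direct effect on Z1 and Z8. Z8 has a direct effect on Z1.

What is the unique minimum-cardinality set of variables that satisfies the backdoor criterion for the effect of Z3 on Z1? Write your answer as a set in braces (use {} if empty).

{Z4, Z6}

Variables eligible for adjustment (non-descendants of Z3, excluding Z3 and Z1): {Z4, Z6, Z8, Z9}.
Backdoor paths from Z3 to Z1:
  P1: Z3 <- Z6 -> Z8 <- Z9 -> Z1
  P2: Z3 <- Z6 -> Z8 <- Z4 -> Z1
  P3: Z3 <- Z6 -> Z8 -> Z1
  P4: Z3 <- Z4 -> Z8 <- Z9 -> Z1
  P5: Z3 <- Z4 -> Z8 -> Z1
  P6: Z3 <- Z4 -> Z1
The empty set is not sufficient: P3 (Z3 <- Z6 -> Z8 -> Z1) has no collider blocking it and no conditioned non-collider, so it is open.
Try {Z4, Z6}:
  P1: blocked at fork node Z6 ∈ conditioning set.
  P2: blocked at fork node Z6 ∈ conditioning set.
  P3: blocked at fork node Z6 ∈ conditioning set.
  P4: blocked at fork node Z4 ∈ conditioning set.
  P5: blocked at fork node Z4 ∈ conditioning set.
  P6: blocked at fork node Z4 ∈ conditioning set.
{Z4, Z6} contains no descendant of Z3 and blocks every backdoor path.
Every element of {Z4, Z6} is needed (dropping Z4 leaves P5 open; dropping Z6 leaves P3 open), so no proper subset is valid.
Among all size-2 subsets of the eligible variables, only {Z4, Z6} blocks every backdoor path, so it is the unique smallest valid adjustment set.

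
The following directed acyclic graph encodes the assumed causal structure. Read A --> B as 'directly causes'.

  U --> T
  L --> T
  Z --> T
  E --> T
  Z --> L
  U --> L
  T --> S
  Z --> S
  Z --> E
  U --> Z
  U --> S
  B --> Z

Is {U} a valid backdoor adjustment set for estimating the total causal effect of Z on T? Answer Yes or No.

Backdoor paths from Z to T (paths whose first edge points into Z):
  P1: Z <- U -> L -> T
  P2: Z <- U -> T
  P3: Z <- U -> S <- T
Condition 1 (no descendant of Z in the set): holds — descendants of Z are {E, L, S, T}; none are in {U}.
Condition 2 (every backdoor path blocked by {U}):
  P1: blocked at fork node U ∈ conditioning set.
  P2: blocked at fork node U ∈ conditioning set.
  P3: blocked at fork node U ∈ conditioning set.
{U} satisfies the backdoor criterion.

Yes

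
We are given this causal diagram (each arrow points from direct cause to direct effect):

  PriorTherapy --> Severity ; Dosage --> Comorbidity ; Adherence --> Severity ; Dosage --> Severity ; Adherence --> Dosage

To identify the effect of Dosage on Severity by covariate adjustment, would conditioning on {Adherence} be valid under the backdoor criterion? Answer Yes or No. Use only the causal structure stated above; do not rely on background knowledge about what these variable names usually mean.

Yes

Backdoor paths from Dosage to Severity (paths whose first edge points into Dosage):
  P1: Dosage <- Adherence -> Severity
Condition 1 (no descendant of Dosage in the set): holds — descendants of Dosage are {Comorbidity, Severity}; none are in {Adherence}.
Condition 2 (every backdoor path blocked by {Adherence}):
  P1: blocked at fork node Adherence ∈ conditioning set.
{Adherence} satisfies the backdoor criterion.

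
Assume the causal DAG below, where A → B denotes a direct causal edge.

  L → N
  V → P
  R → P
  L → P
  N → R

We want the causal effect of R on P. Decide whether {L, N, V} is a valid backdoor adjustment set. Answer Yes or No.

Backdoor paths from R to P (paths whose first edge points into R):
  P1: R <- N <- L -> P
Condition 1 (no descendant of R in the set): holds — descendants of R are {P}; none are in {L, N, V}.
Condition 2 (every backdoor path blocked by {L, N, V}):
  P1: blocked at chain node N ∈ conditioning set.
{L, N, V} satisfies the backdoor criterion.

Yes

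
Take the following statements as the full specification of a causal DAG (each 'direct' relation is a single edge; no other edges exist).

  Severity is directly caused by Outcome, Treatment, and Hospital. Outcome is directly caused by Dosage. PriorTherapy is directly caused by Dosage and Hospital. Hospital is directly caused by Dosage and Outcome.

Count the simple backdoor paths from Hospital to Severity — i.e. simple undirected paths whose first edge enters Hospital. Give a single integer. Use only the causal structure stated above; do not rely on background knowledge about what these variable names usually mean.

A backdoor path from Hospital to Severity is any simple undirected path whose first edge points into Hospital (i.e. leaves Hospital via a parent).
Parents of Hospital: {Dosage, Outcome}.
Enumerating:
  P1: Hospital <- Dosage -> Outcome -> Severity
  P2: Hospital <- Outcome -> Severity
That exhausts the simple backdoor paths. Count: 2.

2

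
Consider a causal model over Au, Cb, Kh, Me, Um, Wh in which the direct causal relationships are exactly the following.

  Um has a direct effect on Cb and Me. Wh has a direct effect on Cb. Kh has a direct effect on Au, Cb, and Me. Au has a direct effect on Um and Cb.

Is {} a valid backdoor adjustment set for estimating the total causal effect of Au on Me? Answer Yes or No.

Backdoor paths from Au to Me (paths whose first edge points into Au):
  P1: Au <- Kh -> Cb <- Um -> Me
  P2: Au <- Kh -> Me
Condition 1 (no descendant of Au in the set): holds — descendants of Au are {Cb, Me, Um}; none are in {}.
Condition 2 (every backdoor path blocked by {}):
  P1: blocked at collider Cb (neither it nor any descendant is in the conditioning set).
  P2: open — no interior node is in the conditioning set.
{} does not satisfy the backdoor criterion.

No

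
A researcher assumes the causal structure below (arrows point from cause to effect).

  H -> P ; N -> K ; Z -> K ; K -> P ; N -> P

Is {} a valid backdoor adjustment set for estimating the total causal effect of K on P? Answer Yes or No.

Backdoor paths from K to P (paths whose first edge points into K):
  P1: K <- N -> P
Condition 1 (no descendant of K in the set): holds — descendants of K are {P}; none are in {}.
Condition 2 (every backdoor path blocked by {}):
  P1: open — no interior node is in the conditioning set.
{} does not satisfy the backdoor criterion.

No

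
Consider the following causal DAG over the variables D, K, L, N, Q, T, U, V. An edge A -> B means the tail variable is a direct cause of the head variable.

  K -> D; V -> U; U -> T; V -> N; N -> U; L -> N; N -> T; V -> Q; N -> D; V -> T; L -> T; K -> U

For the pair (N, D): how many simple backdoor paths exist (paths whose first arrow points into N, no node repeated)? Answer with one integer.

A backdoor path from N to D is any simple undirected path whose first edge points into N (i.e. leaves N via a parent).
Parents of N: {L, V}.
Enumerating:
  P1: N <- V -> U <- K -> D
  P2: N <- V -> T <- U <- K -> D
  P3: N <- L -> T <- V -> U <- K -> D
  P4: N <- L -> T <- U <- K -> D
That exhausts the simple backdoor paths. Count: 4.

4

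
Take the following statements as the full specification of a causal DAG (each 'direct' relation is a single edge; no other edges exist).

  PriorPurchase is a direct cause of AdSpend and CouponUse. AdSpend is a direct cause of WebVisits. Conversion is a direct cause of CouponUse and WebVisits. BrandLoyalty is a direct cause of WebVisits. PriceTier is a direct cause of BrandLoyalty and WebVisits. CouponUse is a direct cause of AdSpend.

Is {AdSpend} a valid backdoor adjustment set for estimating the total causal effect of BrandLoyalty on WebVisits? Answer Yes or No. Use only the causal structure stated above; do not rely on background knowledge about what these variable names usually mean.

Backdoor paths from BrandLoyalty to WebVisits (paths whose first edge points into BrandLoyalty):
  P1: BrandLoyalty <- PriceTier -> WebVisits
Condition 1 (no descendant of BrandLoyalty in the set): holds — descendants of BrandLoyalty are {WebVisits}; none are in {AdSpend}.
Condition 2 (every backdoor path blocked by {AdSpend}):
  P1: open — no interior node is in the conditioning set.
{AdSpend} does not satisfy the backdoor criterion.

No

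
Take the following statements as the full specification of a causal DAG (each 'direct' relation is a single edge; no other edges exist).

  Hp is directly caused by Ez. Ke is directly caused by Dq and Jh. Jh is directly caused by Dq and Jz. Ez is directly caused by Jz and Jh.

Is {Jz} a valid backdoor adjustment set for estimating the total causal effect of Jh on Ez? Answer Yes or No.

Yes

Backdoor paths from Jh to Ez (paths whose first edge points into Jh):
  P1: Jh <- Jz -> Ez
Condition 1 (no descendant of Jh in the set): holds — descendants of Jh are {Ez, Hp, Ke}; none are in {Jz}.
Condition 2 (every backdoor path blocked by {Jz}):
  P1: blocked at fork node Jz ∈ conditioning set.
{Jz} satisfies the backdoor criterion.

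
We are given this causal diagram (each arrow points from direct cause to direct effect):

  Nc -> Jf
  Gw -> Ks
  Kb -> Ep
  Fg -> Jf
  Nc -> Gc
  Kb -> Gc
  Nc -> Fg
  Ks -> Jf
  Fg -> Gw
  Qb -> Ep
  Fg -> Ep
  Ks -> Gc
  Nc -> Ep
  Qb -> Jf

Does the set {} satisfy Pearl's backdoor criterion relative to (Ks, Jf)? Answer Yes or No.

No

Backdoor paths from Ks to Jf (paths whose first edge points into Ks):
  P1: Ks <- Gw <- Fg <- Nc -> Ep <- Qb -> Jf
  P2: Ks <- Gw <- Fg <- Nc -> Jf
  P3: Ks <- Gw <- Fg <- Nc -> Gc <- Kb -> Ep <- Qb -> Jf
  P4: Ks <- Gw <- Fg -> Ep <- Nc -> Jf
  P5: Ks <- Gw <- Fg -> Ep <- Kb -> Gc <- Nc -> Jf
  P6: Ks <- Gw <- Fg -> Ep <- Qb -> Jf
  P7: Ks <- Gw <- Fg -> Jf
Condition 1 (no descendant of Ks in the set): holds — descendants of Ks are {Gc, Jf}; none are in {}.
Condition 2 (every backdoor path blocked by {}):
  P1: blocked at collider Ep (neither it nor any descendant is in the conditioning set).
  P2: open — no interior node is in the conditioning set.
  P3: blocked at collider Gc (neither it nor any descendant is in the conditioning set).
  P4: blocked at collider Ep (neither it nor any descendant is in the conditioning set).
  P5: blocked at collider Ep (neither it nor any descendant is in the conditioning set).
  P6: blocked at collider Ep (neither it nor any descendant is in the conditioning set).
  P7: open — no interior node is in the conditioning set.
{} does not satisfy the backdoor criterion.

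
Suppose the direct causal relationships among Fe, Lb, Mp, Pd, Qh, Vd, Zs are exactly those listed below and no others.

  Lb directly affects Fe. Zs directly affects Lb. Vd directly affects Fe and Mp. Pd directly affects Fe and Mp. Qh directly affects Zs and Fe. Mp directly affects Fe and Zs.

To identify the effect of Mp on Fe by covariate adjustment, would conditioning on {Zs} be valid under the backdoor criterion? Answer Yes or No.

No

Backdoor paths from Mp to Fe (paths whose first edge points into Mp):
  P1: Mp <- Pd -> Fe
  P2: Mp <- Vd -> Fe
Condition 1 (no descendant of Mp in the set): FAILS — Zs is a descendant of Mp.
Condition 2 (every backdoor path blocked by {Zs}):
  P1: open — no interior node is in the conditioning set.
  P2: open — no interior node is in the conditioning set.
{Zs} does not satisfy the backdoor criterion.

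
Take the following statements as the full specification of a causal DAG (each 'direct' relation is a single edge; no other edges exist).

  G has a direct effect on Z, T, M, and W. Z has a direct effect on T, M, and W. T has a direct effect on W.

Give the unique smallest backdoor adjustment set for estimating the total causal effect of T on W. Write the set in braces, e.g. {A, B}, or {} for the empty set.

{G, Z}

Variables eligible for adjustment (non-descendants of T, excluding T and W): {G, M, Z}.
Backdoor paths from T to W:
  P1: T <- G -> Z -> W
  P2: T <- G -> W
  P3: T <- G -> M <- Z -> W
  P4: T <- Z <- G -> W
  P5: T <- Z -> W
  P6: T <- Z -> M <- G -> W
The empty set is not sufficient: P1 (T <- G -> Z -> W) has no collider blocking it and no conditioned non-collider, so it is open.
Try {G, Z}:
  P1: blocked at fork node G ∈ conditioning set.
  P2: blocked at fork node G ∈ conditioning set.
  P3: blocked at fork node G ∈ conditioning set.
  P4: blocked at chain node Z ∈ conditioning set.
  P5: blocked at fork node Z ∈ conditioning set.
  P6: blocked at fork node Z ∈ conditioning set.
{G, Z} contains no descendant of T and blocks every backdoor path.
Every element of {G, Z} is needed (dropping G leaves P2 open; dropping Z leaves P5 open), so no proper subset is valid.
Among all size-2 subsets of the eligible variables, only {G, Z} blocks every backdoor path, so it is the unique smallest valid adjustment set.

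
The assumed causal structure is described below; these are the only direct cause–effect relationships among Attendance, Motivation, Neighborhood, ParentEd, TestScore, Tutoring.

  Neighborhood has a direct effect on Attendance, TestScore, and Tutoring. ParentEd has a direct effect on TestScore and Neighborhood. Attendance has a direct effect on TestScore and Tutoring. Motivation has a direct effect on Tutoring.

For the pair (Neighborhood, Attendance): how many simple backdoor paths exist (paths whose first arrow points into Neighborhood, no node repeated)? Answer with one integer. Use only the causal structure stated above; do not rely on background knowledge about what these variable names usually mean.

A backdoor path from Neighborhood to Attendance is any simple undirected path whose first edge points into Neighborhood (i.e. leaves Neighborhood via a parent).
Parents of Neighborhood: {ParentEd}.
Enumerating:
  P1: Neighborhood <- ParentEd -> TestScore <- Attendance
That exhausts the simple backdoor paths. Count: 1.

1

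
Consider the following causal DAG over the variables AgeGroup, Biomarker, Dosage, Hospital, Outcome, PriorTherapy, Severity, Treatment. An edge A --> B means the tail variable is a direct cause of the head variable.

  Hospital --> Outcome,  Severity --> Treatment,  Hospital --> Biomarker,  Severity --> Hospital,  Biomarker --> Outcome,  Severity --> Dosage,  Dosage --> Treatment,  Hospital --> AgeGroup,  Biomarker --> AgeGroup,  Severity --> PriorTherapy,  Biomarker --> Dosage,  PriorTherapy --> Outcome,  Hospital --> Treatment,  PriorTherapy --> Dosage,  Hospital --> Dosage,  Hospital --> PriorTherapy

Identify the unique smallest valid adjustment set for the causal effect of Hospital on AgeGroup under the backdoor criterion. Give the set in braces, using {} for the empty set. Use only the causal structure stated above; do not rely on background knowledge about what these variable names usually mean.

Variables eligible for adjustment (non-descendants of Hospital, excluding Hospital and AgeGroup): {Severity}.
Backdoor paths from Hospital to AgeGroup:
  P1: Hospital <- Severity -> PriorTherapy -> Dosage <- Biomarker -> AgeGroup
  P2: Hospital <- Severity -> PriorTherapy -> Outcome <- Biomarker -> AgeGroup
  P3: Hospital <- Severity -> Dosage <- Biomarker -> AgeGroup
  P4: Hospital <- Severity -> Dosage <- PriorTherapy -> Outcome <- Biomarker -> AgeGroup
  P5: Hospital <- Severity -> Treatment <- Dosage <- Biomarker -> AgeGroup
  P6: Hospital <- Severity -> Treatment <- Dosage <- PriorTherapy -> Outcome <- Biomarker -> AgeGroup
Each backdoor path contains an unconditioned collider, so every path is already blocked with the empty conditioning set:
  P1: blocked at collider Dosage (neither it nor any descendant is in the conditioning set).
  P2: blocked at collider Outcome (neither it nor any descendant is in the conditioning set).
  P3: blocked at collider Dosage (neither it nor any descendant is in the conditioning set).
  P4: blocked at collider Dosage (neither it nor any descendant is in the conditioning set).
  P5: blocked at collider Treatment (neither it nor any descendant is in the conditioning set).
  P6: blocked at collider Treatment (neither it nor any descendant is in the conditioning set).
The empty set is therefore the unique smallest valid set.

{}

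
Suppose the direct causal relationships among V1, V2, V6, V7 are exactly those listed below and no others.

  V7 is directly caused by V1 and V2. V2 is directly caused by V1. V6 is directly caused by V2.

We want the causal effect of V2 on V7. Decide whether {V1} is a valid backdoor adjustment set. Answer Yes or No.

Backdoor paths from V2 to V7 (paths whose first edge points into V2):
  P1: V2 <- V1 -> V7
Condition 1 (no descendant of V2 in the set): holds — descendants of V2 are {V6, V7}; none are in {V1}.
Condition 2 (every backdoor path blocked by {V1}):
  P1: blocked at fork node V1 ∈ conditioning set.
{V1} satisfies the backdoor criterion.

Yes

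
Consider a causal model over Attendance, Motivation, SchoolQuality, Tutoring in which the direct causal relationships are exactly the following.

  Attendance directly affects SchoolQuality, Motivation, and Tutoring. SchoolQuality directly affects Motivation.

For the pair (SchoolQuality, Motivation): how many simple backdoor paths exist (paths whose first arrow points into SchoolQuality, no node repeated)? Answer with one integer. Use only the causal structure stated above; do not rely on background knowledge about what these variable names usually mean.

A backdoor path from SchoolQuality to Motivation is any simple undirected path whose first edge points into SchoolQuality (i.e. leaves SchoolQuality via a parent).
Parents of SchoolQuality: {Attendance}.
Enumerating:
  P1: SchoolQuality <- Attendance -> Motivation
That exhausts the simple backdoor paths. Count: 1.

1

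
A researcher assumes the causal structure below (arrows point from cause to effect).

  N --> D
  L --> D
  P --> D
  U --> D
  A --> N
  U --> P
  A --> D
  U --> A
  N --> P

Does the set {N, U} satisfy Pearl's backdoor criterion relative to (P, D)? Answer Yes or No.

Backdoor paths from P to D (paths whose first edge points into P):
  P1: P <- U -> A -> N -> D
  P2: P <- U -> A -> D
  P3: P <- U -> D
  P4: P <- N <- A <- U -> D
  P5: P <- N <- A -> D
  P6: P <- N -> D
Condition 1 (no descendant of P in the set): holds — descendants of P are {D}; none are in {N, U}.
Condition 2 (every backdoor path blocked by {N, U}):
  P1: blocked at fork node U ∈ conditioning set.
  P2: blocked at fork node U ∈ conditioning set.
  P3: blocked at fork node U ∈ conditioning set.
  P4: blocked at chain node N ∈ conditioning set.
  P5: blocked at chain node N ∈ conditioning set.
  P6: blocked at fork node N ∈ conditioning set.
{N, U} satisfies the backdoor criterion.

Yes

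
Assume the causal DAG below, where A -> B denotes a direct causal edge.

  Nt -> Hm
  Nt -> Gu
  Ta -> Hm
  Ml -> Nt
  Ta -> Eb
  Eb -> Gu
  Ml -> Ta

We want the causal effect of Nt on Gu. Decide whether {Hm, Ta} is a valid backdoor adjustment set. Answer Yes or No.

Backdoor paths from Nt to Gu (paths whose first edge points into Nt):
  P1: Nt <- Ml -> Ta -> Eb -> Gu
Condition 1 (no descendant of Nt in the set): FAILS — Hm is a descendant of Nt.
Condition 2 (every backdoor path blocked by {Hm, Ta}):
  P1: blocked at chain node Ta ∈ conditioning set.
{Hm, Ta} does not satisfy the backdoor criterion.

No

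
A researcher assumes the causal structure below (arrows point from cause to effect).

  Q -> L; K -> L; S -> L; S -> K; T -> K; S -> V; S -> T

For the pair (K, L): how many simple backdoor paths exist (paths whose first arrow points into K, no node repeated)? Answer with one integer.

A backdoor path from K to L is any simple undirected path whose first edge points into K (i.e. leaves K via a parent).
Parents of K: {S, T}.
Enumerating:
  P1: K <- S -> L
  P2: K <- T <- S -> L
That exhausts the simple backdoor paths. Count: 2.

2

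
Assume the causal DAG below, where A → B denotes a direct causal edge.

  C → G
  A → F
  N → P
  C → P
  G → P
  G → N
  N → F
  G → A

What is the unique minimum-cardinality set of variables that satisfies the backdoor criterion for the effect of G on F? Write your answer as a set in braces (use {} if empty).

Variables eligible for adjustment (non-descendants of G, excluding G and F): {C}.
Backdoor paths from G to F:
  P1: G <- C -> P <- N -> F
Each backdoor path contains an unconditioned collider, so every path is already blocked with the empty conditioning set:
  P1: blocked at collider P (neither it nor any descendant is in the conditioning set).
The empty set is therefore the unique smallest valid set.

{}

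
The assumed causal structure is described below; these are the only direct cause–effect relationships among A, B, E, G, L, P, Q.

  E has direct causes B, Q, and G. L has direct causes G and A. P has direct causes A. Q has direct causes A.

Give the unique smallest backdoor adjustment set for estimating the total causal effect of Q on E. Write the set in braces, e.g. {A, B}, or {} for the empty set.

Variables eligible for adjustment (non-descendants of Q, excluding Q and E): {A, B, G, L, P}.
Backdoor paths from Q to E:
  P1: Q <- A -> L <- G -> E
Each backdoor path contains an unconditioned collider, so every path is already blocked with the empty conditioning set:
  P1: blocked at collider L (neither it nor any descendant is in the conditioning set).
The empty set is therefore the unique smallest valid set.

{}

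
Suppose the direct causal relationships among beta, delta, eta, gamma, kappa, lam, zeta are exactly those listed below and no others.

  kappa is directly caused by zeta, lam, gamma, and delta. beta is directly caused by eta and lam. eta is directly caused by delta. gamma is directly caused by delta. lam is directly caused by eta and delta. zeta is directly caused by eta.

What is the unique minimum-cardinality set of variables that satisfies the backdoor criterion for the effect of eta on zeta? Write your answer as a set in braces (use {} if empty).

{}

Variables eligible for adjustment (non-descendants of eta, excluding eta and zeta): {delta, gamma}.
Backdoor paths from eta to zeta:
  P1: eta <- delta -> lam -> kappa <- zeta
  P2: eta <- delta -> gamma -> kappa <- zeta
  P3: eta <- delta -> kappa <- zeta
Each backdoor path contains an unconditioned collider, so every path is already blocked with the empty conditioning set:
  P1: blocked at collider kappa (neither it nor any descendant is in the conditioning set).
  P2: blocked at collider kappa (neither it nor any descendant is in the conditioning set).
  P3: blocked at collider kappa (neither it nor any descendant is in the conditioning set).
The empty set is therefore the unique smallest valid set.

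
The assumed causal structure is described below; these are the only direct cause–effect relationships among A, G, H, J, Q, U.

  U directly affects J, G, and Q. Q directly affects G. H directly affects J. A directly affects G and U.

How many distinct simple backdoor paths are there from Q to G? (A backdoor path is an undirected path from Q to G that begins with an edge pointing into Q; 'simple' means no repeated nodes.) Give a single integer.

2

A backdoor path from Q to G is any simple undirected path whose first edge points into Q (i.e. leaves Q via a parent).
Parents of Q: {U}.
Enumerating:
  P1: Q <- U <- A -> G
  P2: Q <- U -> G
That exhausts the simple backdoor paths. Count: 2.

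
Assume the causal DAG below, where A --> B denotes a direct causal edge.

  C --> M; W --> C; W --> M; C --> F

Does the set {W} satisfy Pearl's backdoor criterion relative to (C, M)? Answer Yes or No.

Backdoor paths from C to M (paths whose first edge points into C):
  P1: C <- W -> M
Condition 1 (no descendant of C in the set): holds — descendants of C are {F, M}; none are in {W}.
Condition 2 (every backdoor path blocked by {W}):
  P1: blocked at fork node W ∈ conditioning set.
{W} satisfies the backdoor criterion.

Yes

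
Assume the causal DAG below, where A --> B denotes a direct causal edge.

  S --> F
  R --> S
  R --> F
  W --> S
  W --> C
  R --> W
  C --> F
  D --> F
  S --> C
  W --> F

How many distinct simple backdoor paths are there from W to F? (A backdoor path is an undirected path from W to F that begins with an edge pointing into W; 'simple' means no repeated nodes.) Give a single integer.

3

A backdoor path from W to F is any simple undirected path whose first edge points into W (i.e. leaves W via a parent).
Parents of W: {R}.
Enumerating:
  P1: W <- R -> S -> C -> F
  P2: W <- R -> S -> F
  P3: W <- R -> F
That exhausts the simple backdoor paths. Count: 3.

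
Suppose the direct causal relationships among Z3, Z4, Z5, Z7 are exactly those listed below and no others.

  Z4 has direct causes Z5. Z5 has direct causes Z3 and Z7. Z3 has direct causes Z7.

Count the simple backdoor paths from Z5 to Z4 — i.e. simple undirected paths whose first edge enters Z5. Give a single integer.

A backdoor path from Z5 to Z4 is any simple undirected path whose first edge points into Z5 (i.e. leaves Z5 via a parent).
Parents of Z5: {Z3, Z7}.
No simple path from any parent of Z5 reaches Z4 without revisiting Z5, so there are no backdoor paths.

0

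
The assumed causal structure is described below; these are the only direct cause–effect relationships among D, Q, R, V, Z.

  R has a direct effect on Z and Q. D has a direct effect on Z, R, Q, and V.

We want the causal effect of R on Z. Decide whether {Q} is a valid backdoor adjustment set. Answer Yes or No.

No

Backdoor paths from R to Z (paths whose first edge points into R):
  P1: R <- D -> Z
Condition 1 (no descendant of R in the set): FAILS — Q is a descendant of R.
Condition 2 (every backdoor path blocked by {Q}):
  P1: open — no interior node is in the conditioning set.
{Q} does not satisfy the backdoor criterion.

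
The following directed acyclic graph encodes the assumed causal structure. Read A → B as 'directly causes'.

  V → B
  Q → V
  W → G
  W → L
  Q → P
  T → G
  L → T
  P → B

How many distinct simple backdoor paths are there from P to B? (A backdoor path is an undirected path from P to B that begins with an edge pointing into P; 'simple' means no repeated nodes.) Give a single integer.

A backdoor path from P to B is any simple undirected path whose first edge points into P (i.e. leaves P via a parent).
Parents of P: {Q}.
Enumerating:
  P1: P <- Q -> V -> B
That exhausts the simple backdoor paths. Count: 1.

1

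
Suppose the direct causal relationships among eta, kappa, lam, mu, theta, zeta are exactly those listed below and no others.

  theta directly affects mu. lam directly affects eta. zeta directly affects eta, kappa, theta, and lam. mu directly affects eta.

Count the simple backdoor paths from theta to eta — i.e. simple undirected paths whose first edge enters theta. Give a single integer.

2

A backdoor path from theta to eta is any simple undirected path whose first edge points into theta (i.e. leaves theta via a parent).
Parents of theta: {zeta}.
Enumerating:
  P1: theta <- zeta -> lam -> eta
  P2: theta <- zeta -> eta
That exhausts the simple backdoor paths. Count: 2.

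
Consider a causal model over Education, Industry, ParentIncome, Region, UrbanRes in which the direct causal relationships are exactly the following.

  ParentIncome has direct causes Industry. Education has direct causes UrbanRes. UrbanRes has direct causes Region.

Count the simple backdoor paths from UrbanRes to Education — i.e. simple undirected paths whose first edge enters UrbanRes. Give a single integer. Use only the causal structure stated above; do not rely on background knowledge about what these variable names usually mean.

0

A backdoor path from UrbanRes to Education is any simple undirected path whose first edge points into UrbanRes (i.e. leaves UrbanRes via a parent).
Parents of UrbanRes: {Region}.
No simple path from any parent of UrbanRes reaches Education without revisiting UrbanRes, so there are no backdoor paths.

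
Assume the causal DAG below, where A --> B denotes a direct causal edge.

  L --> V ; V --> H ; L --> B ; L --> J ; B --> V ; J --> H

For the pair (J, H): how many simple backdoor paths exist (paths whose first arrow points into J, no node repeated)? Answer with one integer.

A backdoor path from J to H is any simple undirected path whose first edge points into J (i.e. leaves J via a parent).
Parents of J: {L}.
Enumerating:
  P1: J <- L -> B -> V -> H
  P2: J <- L -> V -> H
That exhausts the simple backdoor paths. Count: 2.

2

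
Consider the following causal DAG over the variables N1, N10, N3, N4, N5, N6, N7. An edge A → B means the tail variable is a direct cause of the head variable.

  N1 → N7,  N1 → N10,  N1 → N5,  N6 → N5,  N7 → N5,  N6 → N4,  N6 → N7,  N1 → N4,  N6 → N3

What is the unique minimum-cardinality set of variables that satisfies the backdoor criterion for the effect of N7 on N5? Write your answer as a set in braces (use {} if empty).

{N1, N6}

Variables eligible for adjustment (non-descendants of N7, excluding N7 and N5): {N1, N10, N3, N4, N6}.
Backdoor paths from N7 to N5:
  P1: N7 <- N1 -> N4 <- N6 -> N5
  P2: N7 <- N1 -> N5
  P3: N7 <- N6 -> N4 <- N1 -> N5
  P4: N7 <- N6 -> N5
The empty set is not sufficient: P2 (N7 <- N1 -> N5) has no collider blocking it and no conditioned non-collider, so it is open.
Try {N1, N6}:
  P1: blocked at fork node N1 ∈ conditioning set.
  P2: blocked at fork node N1 ∈ conditioning set.
  P3: blocked at fork node N6 ∈ conditioning set.
  P4: blocked at fork node N6 ∈ conditioning set.
{N1, N6} contains no descendant of N7 and blocks every backdoor path.
Every element of {N1, N6} is needed (dropping N1 leaves P2 open; dropping N6 leaves P4 open), so no proper subset is valid.
Among all size-2 subsets of the eligible variables, only {N1, N6} blocks every backdoor path, so it is the unique smallest valid adjustment set.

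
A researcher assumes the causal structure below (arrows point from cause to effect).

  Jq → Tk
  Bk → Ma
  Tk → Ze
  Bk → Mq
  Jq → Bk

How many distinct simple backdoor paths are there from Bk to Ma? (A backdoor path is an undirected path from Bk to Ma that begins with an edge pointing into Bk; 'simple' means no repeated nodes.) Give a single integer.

A backdoor path from Bk to Ma is any simple undirected path whose first edge points into Bk (i.e. leaves Bk via a parent).
Parents of Bk: {Jq}.
No simple path from any parent of Bk reaches Ma without revisiting Bk, so there are no backdoor paths.

0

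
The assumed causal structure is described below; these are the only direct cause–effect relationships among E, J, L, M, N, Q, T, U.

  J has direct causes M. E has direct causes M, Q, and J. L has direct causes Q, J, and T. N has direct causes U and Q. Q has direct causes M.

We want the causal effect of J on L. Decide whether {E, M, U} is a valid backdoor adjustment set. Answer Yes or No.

No

Backdoor paths from J to L (paths whose first edge points into J):
  P1: J <- M -> Q -> L
  P2: J <- M -> E <- Q -> L
Condition 1 (no descendant of J in the set): FAILS — E is a descendant of J.
Condition 2 (every backdoor path blocked by {E, M, U}):
  P1: blocked at fork node M ∈ conditioning set.
  P2: blocked at fork node M ∈ conditioning set.
{E, M, U} does not satisfy the backdoor criterion.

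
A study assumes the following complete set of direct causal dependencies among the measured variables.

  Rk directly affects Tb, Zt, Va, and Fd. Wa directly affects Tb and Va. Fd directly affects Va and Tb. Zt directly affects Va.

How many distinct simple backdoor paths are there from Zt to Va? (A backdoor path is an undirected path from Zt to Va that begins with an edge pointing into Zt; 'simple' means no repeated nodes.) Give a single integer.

5

A backdoor path from Zt to Va is any simple undirected path whose first edge points into Zt (i.e. leaves Zt via a parent).
Parents of Zt: {Rk}.
Enumerating:
  P1: Zt <- Rk -> Fd -> Tb <- Wa -> Va
  P2: Zt <- Rk -> Fd -> Va
  P3: Zt <- Rk -> Tb <- Wa -> Va
  P4: Zt <- Rk -> Tb <- Fd -> Va
  P5: Zt <- Rk -> Va
That exhausts the simple backdoor paths. Count: 5.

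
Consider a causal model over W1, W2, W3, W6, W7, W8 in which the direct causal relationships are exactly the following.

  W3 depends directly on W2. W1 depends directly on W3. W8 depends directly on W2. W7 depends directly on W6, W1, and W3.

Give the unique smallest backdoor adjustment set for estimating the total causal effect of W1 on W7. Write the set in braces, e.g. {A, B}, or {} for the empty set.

{W3}

Variables eligible for adjustment (non-descendants of W1, excluding W1 and W7): {W2, W3, W6, W8}.
Backdoor paths from W1 to W7:
  P1: W1 <- W3 -> W7
The empty set is not sufficient: P1 (W1 <- W3 -> W7) has no collider blocking it and no conditioned non-collider, so it is open.
Try {W3}:
  P1: blocked at fork node W3 ∈ conditioning set.
{W3} contains no descendant of W1 and blocks every backdoor path.
No other singleton works — e.g. {W2} leaves P1 open — so {W3} is the unique smallest valid adjustment set.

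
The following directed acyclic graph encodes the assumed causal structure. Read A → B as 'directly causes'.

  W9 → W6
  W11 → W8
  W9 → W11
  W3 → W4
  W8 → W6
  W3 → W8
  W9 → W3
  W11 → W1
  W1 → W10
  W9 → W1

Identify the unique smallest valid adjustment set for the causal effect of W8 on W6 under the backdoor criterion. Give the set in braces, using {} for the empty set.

Variables eligible for adjustment (non-descendants of W8, excluding W8 and W6): {W1, W10, W11, W3, W4, W9}.
Backdoor paths from W8 to W6:
  P1: W8 <- W11 <- W9 -> W6
  P2: W8 <- W11 -> W1 <- W9 -> W6
  P3: W8 <- W3 <- W9 -> W6
The empty set is not sufficient: P1 (W8 <- W11 <- W9 -> W6) has no collider blocking it and no conditioned non-collider, so it is open.
Try {W9}:
  P1: blocked at fork node W9 ∈ conditioning set.
  P2: blocked at collider W1 (neither it nor any descendant is in the conditioning set).
  P3: blocked at fork node W9 ∈ conditioning set.
{W9} contains no descendant of W8 and blocks every backdoor path.
No other singleton works — e.g. {W11} leaves P3 open — so {W9} is the unique smallest valid adjustment set.

{W9}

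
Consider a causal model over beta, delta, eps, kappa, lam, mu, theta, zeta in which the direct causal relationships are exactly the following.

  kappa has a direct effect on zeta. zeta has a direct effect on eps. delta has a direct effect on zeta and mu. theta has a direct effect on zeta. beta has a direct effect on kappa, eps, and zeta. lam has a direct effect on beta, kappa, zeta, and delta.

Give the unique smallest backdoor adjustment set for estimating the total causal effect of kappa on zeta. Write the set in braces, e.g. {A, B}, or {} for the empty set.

Variables eligible for adjustment (non-descendants of kappa, excluding kappa and zeta): {beta, delta, lam, mu, theta}.
Backdoor paths from kappa to zeta:
  P1: kappa <- lam -> delta -> zeta
  P2: kappa <- lam -> beta -> zeta
  P3: kappa <- lam -> beta -> eps <- zeta
  P4: kappa <- lam -> zeta
  P5: kappa <- beta <- lam -> delta -> zeta
  P6: kappa <- beta <- lam -> zeta
  P7: kappa <- beta -> zeta
  P8: kappa <- beta -> eps <- zeta
The empty set is not sufficient: P1 (kappa <- lam -> delta -> zeta) has no collider blocking it and no conditioned non-collider, so it is open.
Try {beta, lam}:
  P1: blocked at fork node lam ∈ conditioning set.
  P2: blocked at fork node lam ∈ conditioning set.
  P3: blocked at fork node lam ∈ conditioning set.
  P4: blocked at fork node lam ∈ conditioning set.
  P5: blocked at chain node beta ∈ conditioning set.
  P6: blocked at chain node beta ∈ conditioning set.
  P7: blocked at fork node beta ∈ conditioning set.
  P8: blocked at fork node beta ∈ conditioning set.
{beta, lam} contains no descendant of kappa and blocks every backdoor path.
Every element of {beta, lam} is needed (dropping beta leaves P7 open; dropping lam leaves P1 open), so no proper subset is valid.
Among all size-2 subsets of the eligible variables, only {beta, lam} blocks every backdoor path, so it is the unique smallest valid adjustment set.

{beta, lam}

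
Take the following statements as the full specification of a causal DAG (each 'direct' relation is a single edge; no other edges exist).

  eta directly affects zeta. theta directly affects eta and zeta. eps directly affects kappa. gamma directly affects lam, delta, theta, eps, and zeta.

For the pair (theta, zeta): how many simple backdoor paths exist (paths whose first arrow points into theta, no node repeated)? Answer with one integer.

1

A backdoor path from theta to zeta is any simple undirected path whose first edge points into theta (i.e. leaves theta via a parent).
Parents of theta: {gamma}.
Enumerating:
  P1: theta <- gamma -> zeta
That exhausts the simple backdoor paths. Count: 1.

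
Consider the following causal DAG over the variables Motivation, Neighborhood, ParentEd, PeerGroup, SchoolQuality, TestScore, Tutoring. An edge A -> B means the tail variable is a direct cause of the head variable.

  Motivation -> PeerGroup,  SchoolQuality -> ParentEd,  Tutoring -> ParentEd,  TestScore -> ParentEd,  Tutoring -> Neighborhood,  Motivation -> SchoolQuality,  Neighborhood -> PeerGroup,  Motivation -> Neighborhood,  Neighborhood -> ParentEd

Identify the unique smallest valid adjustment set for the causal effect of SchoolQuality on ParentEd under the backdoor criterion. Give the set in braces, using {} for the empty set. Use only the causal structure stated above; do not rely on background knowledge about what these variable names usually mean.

{Motivation}

Variables eligible for adjustment (non-descendants of SchoolQuality, excluding SchoolQuality and ParentEd): {Motivation, Neighborhood, PeerGroup, TestScore, Tutoring}.
Backdoor paths from SchoolQuality to ParentEd:
  P1: SchoolQuality <- Motivation -> Neighborhood <- Tutoring -> ParentEd
  P2: SchoolQuality <- Motivation -> Neighborhood -> ParentEd
  P3: SchoolQuality <- Motivation -> PeerGroup <- Neighborhood <- Tutoring -> ParentEd
  P4: SchoolQuality <- Motivation -> PeerGroup <- Neighborhood -> ParentEd
The empty set is not sufficient: P2 (SchoolQuality <- Motivation -> Neighborhood -> ParentEd) has no collider blocking it and no conditioned non-collider, so it is open.
Try {Motivation}:
  P1: blocked at fork node Motivation ∈ conditioning set.
  P2: blocked at fork node Motivation ∈ conditioning set.
  P3: blocked at fork node Motivation ∈ conditioning set.
  P4: blocked at fork node Motivation ∈ conditioning set.
{Motivation} contains no descendant of SchoolQuality and blocks every backdoor path.
No other singleton works — e.g. {TestScore} leaves P2 open — so {Motivation} is the unique smallest valid adjustment set.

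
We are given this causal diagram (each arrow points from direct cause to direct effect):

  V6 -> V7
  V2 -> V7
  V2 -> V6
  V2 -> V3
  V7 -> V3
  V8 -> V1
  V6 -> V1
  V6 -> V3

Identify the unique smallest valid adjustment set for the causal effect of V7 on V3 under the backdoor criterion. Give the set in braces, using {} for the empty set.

Variables eligible for adjustment (non-descendants of V7, excluding V7 and V3): {V1, V2, V6, V8}.
Backdoor paths from V7 to V3:
  P1: V7 <- V2 -> V6 -> V3
  P2: V7 <- V2 -> V3
  P3: V7 <- V6 <- V2 -> V3
  P4: V7 <- V6 -> V3
The empty set is not sufficient: P1 (V7 <- V2 -> V6 -> V3) has no collider blocking it and no conditioned non-collider, so it is open.
Try {V2, V6}:
  P1: blocked at fork node V2 ∈ conditioning set.
  P2: blocked at fork node V2 ∈ conditioning set.
  P3: blocked at chain node V6 ∈ conditioning set.
  P4: blocked at fork node V6 ∈ conditioning set.
{V2, V6} contains no descendant of V7 and blocks every backdoor path.
Every element of {V2, V6} is needed (dropping V2 leaves P2 open; dropping V6 leaves P4 open), so no proper subset is valid.
Among all size-2 subsets of the eligible variables, only {V2, V6} blocks every backdoor path, so it is the unique smallest valid adjustment set.

{V2, V6}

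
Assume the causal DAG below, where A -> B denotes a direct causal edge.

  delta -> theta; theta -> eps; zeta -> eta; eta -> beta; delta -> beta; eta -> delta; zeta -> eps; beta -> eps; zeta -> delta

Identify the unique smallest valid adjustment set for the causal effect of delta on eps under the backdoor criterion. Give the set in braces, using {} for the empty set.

Variables eligible for adjustment (non-descendants of delta, excluding delta and eps): {eta, zeta}.
Backdoor paths from delta to eps:
  P1: delta <- zeta -> eta -> beta -> eps
  P2: delta <- zeta -> eps
  P3: delta <- eta <- zeta -> eps
  P4: delta <- eta -> beta -> eps
The empty set is not sufficient: P1 (delta <- zeta -> eta -> beta -> eps) has no collider blocking it and no conditioned non-collider, so it is open.
Try {eta, zeta}:
  P1: blocked at fork node zeta ∈ conditioning set.
  P2: blocked at fork node zeta ∈ conditioning set.
  P3: blocked at chain node eta ∈ conditioning set.
  P4: blocked at fork node eta ∈ conditioning set.
{eta, zeta} contains no descendant of delta and blocks every backdoor path.
Every element of {eta, zeta} is needed (dropping eta leaves P4 open; dropping zeta leaves P2 open), so no proper subset is valid.
Among all size-2 subsets of the eligible variables, only {eta, zeta} blocks every backdoor path, so it is the unique smallest valid adjustment set.

{eta, zeta}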